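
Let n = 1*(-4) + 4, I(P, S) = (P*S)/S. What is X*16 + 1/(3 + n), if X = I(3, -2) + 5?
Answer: 385/3 ≈ 128.33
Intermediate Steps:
I(P, S) = P
n = 0 (n = -4 + 4 = 0)
X = 8 (X = 3 + 5 = 8)
X*16 + 1/(3 + n) = 8*16 + 1/(3 + 0) = 128 + 1/3 = 385/3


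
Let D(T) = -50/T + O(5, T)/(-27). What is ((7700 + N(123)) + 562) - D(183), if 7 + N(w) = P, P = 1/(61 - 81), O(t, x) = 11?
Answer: 271940473/32940 ≈ 8255.6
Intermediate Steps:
D(T) = -11/27 - 50/T (D(T) = -50/T + 11/(-27) = -50/T + 11*(-1/27) = -50/T - 11/27 = -11/27 - 50/T)
P = -1/20 (P = 1/(-20) = -1/20 ≈ -0.050000)
N(w) = -141/20 (N(w) = -7 - 1/20 = -141/20)
((7700 + N(123)) + 562) - D(183) = ((7700 - 141/20) + 562) - (-11/27 - 50/183) = (153859/20 + 562) - (-11/27 - 50*1/183) = 165099/20 - (-11/27 - 50/183) = 165099/20 - 1*(-1121/1647) = 165099/20 + 1121/1647 = 271940473/32940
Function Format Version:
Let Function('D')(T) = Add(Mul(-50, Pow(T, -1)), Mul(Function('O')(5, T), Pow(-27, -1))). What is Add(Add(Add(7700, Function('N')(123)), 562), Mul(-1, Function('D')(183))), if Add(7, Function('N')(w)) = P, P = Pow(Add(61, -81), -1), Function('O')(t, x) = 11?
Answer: Rational(271940473, 32940) ≈ 8255.6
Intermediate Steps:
Function('D')(T) = Add(Rational(-11, 27), Mul(-50, Pow(T, -1))) (Function('D')(T) = Add(Mul(-50, Pow(T, -1)), Mul(11, Pow(-27, -1))) = Add(Mul(-50, Pow(T, -1)), Mul(11, Rational(-1, 27))) = Add(Mul(-50, Pow(T, -1)), Rational(-11, 27)) = Add(Rational(-11, 27), Mul(-50, Pow(T, -1))))
P = Rational(-1, 20) (P = Pow(-20, -1) = Rational(-1, 20) ≈ -0.050000)
Function('N')(w) = Rational(-141, 20) (Function('N')(w) = Add(-7, Rational(-1, 20)) = Rational(-141, 20))
Add(Add(Add(7700, Function('N')(123)), 562), Mul(-1, Function('D')(183))) = Add(Add(Add(7700, Rational(-141, 20)), 562), Mul(-1, Add(Rational(-11, 27), Mul(-50, Pow(183, -1))))) = Add(Add(Rational(153859, 20), 562), Mul(-1, Add(Rational(-11, 27), Mul(-50, Rational(1, 183))))) = Add(Rational(165099, 20), Mul(-1, Add(Rational(-11, 27), Rational(-50, 183)))) = Add(Rational(165099, 20), Mul(-1, Rational(-1121, 1647))) = Add(Rational(165099, 20), Rational(1121, 1647)) = Rational(271940473, 32940)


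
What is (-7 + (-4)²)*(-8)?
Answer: -72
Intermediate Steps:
(-7 + (-4)²)*(-8) = (-7 + 16)*(-8) = 9*(-8) = -72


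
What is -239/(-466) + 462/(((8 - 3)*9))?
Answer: 75349/6990 ≈ 10.780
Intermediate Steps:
-239/(-466) + 462/(((8 - 3)*9)) = -239*(-1/466) + 462/((5*9)) = 239/466 + 462/45 = 239/466 + 462*(1/45) = 239/466 + 154/15 = 75349/6990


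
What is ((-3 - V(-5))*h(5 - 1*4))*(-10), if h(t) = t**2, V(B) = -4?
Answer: -10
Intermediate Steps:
((-3 - V(-5))*h(5 - 1*4))*(-10) = ((-3 - 1*(-4))*(5 - 1*4)**2)*(-10) = ((-3 + 4)*(5 - 4)**2)*(-10) = (1*1**2)*(-10) = (1*1)*(-10) = 1*(-10) = -10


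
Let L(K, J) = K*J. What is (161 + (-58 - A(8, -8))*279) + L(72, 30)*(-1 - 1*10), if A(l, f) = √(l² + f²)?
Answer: -39781 - 2232*√2 ≈ -42938.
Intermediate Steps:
L(K, J) = J*K
A(l, f) = √(f² + l²)
(161 + (-58 - A(8, -8))*279) + L(72, 30)*(-1 - 1*10) = (161 + (-58 - √((-8)² + 8²))*279) + (30*72)*(-1 - 1*10) = (161 + (-58 - √(64 + 64))*279) + 2160*(-1 - 10) = (161 + (-58 - √128)*279) + 2160*(-11) = (161 + (-58 - 8*√2)*279) - 23760 = (161 + (-16182 - 2232*√2)) - 23760 = (-16021 - 2232*√2) - 23760 = -39781 - 2232*√2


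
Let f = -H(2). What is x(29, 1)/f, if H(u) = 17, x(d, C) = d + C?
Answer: -30/17 ≈ -1.7647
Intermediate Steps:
x(d, C) = C + d
f = -17 (f = -1*17 = -17)
x(29, 1)/f = (1 + 29)/(-17) = 30*(-1/17) = -30/17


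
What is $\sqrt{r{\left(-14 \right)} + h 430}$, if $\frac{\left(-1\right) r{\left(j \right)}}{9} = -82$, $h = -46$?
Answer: $i \sqrt{19042} \approx 137.99 i$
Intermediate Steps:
$r{\left(j \right)} = 738$ ($r{\left(j \right)} = \left(-9\right) \left(-82\right) = 738$)
$\sqrt{r{\left(-14 \right)} + h 430} = \sqrt{738 - 19780} = \sqrt{-19042} = i \sqrt{19042}$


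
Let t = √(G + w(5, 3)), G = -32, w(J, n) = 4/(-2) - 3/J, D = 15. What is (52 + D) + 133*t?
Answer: 67 + 133*I*√865/5 ≈ 67.0 + 782.33*I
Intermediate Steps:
w(J, n) = -2 - 3/J (w(J, n) = 4*(-½) - 3/J = -2 - 3/J)
t = I*√865/5 (t = √(-32 + (-2 - 3/5)) = √(-32 + (-2 - 3*⅕)) = √(-32 + (-2 - ⅗)) = √(-32 - 13/5) = √(-173/5) = I*√865/5 ≈ 5.8822*I)
(52 + D) + 133*t = (52 + 15) + 133*(I*√865/5) = 67 + 133*I*√865/5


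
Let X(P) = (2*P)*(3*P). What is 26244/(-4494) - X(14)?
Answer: -885198/749 ≈ -1181.8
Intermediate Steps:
X(P) = 6*P²
26244/(-4494) - X(14) = 26244/(-4494) - 6*14² = 26244*(-1/4494) - 6*196 = -4374/749 - 1*1176 = -4374/749 - 1176 = -885198/749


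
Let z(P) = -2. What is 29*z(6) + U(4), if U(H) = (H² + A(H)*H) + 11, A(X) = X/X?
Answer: -27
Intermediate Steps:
A(X) = 1
U(H) = 11 + H + H² (U(H) = (H² + 1*H) + 11 = (H² + H) + 11 = (H + H²) + 11 = 11 + H + H²)
29*z(6) + U(4) = 29*(-2) + (11 + 4 + 4²) = -58 + (11 + 4 + 16) = -58 + 31 = -27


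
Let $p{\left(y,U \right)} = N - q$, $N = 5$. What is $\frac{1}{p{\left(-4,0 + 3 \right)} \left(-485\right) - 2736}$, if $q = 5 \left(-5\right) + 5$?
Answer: $- \frac{1}{14861} \approx -6.729 \cdot 10^{-5}$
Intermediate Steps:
$q = -20$ ($q = -25 + 5 = -20$)
$p{\left(y,U \right)} = 25$ ($p{\left(y,U \right)} = 5 - -20 = 5 + 20 = 25$)
$\frac{1}{p{\left(-4,0 + 3 \right)} \left(-485\right) - 2736} = \frac{1}{25 \left(-485\right) - 2736} = \frac{1}{-12125 + \left(-4134 + 1398\right)} = \frac{1}{-12125 - 2736} = \frac{1}{-14861} = - \frac{1}{14861}$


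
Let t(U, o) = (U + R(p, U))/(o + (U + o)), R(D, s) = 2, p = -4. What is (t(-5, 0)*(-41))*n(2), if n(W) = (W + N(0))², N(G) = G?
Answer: -492/5 ≈ -98.400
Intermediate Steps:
t(U, o) = (2 + U)/(U + 2*o) (t(U, o) = (U + 2)/(o + (U + o)) = (2 + U)/(U + 2*o))
n(W) = W² (n(W) = (W + 0)² = W²)
(t(-5, 0)*(-41))*n(2) = (((2 - 5)/(-5 + 2*0))*(-41))*2² = ((-3/(-5 + 0))*(-41))*4 = ((-3/(-5))*(-41))*4 = (-⅕*(-3)*(-41))*4 = ((⅗)*(-41))*4 = -123/5*4 = -492/5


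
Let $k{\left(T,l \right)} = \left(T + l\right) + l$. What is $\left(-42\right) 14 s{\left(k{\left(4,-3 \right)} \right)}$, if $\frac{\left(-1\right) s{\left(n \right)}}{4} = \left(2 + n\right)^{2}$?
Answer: $0$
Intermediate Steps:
$k{\left(T,l \right)} = T + 2 l$
$s{\left(n \right)} = - 4 \left(2 + n\right)^{2}$
$\left(-42\right) 14 s{\left(k{\left(4,-3 \right)} \right)} = \left(-42\right) 14 \left(- 4 \left(2 + \left(4 + 2 \left(-3\right)\right)\right)^{2}\right) = - 588 \left(- 4 \left(2 + \left(4 - 6\right)\right)^{2}\right) = - 588 \left(- 4 \left(2 - 2\right)^{2}\right) = - 588 \left(- 4 \cdot 0^{2}\right) = - 588 \left(\left(-4\right) 0\right) = \left(-588\right) 0 = 0$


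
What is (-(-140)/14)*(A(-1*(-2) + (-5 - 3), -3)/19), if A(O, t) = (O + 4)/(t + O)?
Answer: 20/171 ≈ 0.11696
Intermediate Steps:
A(O, t) = (4 + O)/(O + t)
(-(-140)/14)*(A(-1*(-2) + (-5 - 3), -3)/19) = (-(-140)/14)*(((4 + (-1*(-2) + (-5 - 3)))/((-1*(-2) + (-5 - 3)) - 3))/19) = (-(-140)/14)*(((4 + (2 - 8))/((2 - 8) - 3))*(1/19)) = (-10*(-1))*(((4 - 6)/(-6 - 3))*(1/19)) = 10*((-2/(-9))*(1/19)) = 10*(-1/9*(-2)*(1/19)) = 10*((2/9)*(1/19)) = 10*(2/171) = 20/171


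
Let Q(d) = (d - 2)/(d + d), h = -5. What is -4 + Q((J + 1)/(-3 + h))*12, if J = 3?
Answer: 26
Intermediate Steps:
Q(d) = (-2 + d)/(2*d) (Q(d) = (-2 + d)/((2*d)) = (-2 + d)*(1/(2*d)) = (-2 + d)/(2*d))
-4 + Q((J + 1)/(-3 + h))*12 = -4 + ((-2 + (3 + 1)/(-3 - 5))/(2*(((3 + 1)/(-3 - 5)))))*12 = -4 + ((-2 + 4/(-8))/(2*((4/(-8)))))*12 = -4 + ((-2 + 4*(-⅛))/(2*((4*(-⅛)))))*12 = -4 + ((-2 - ½)/(2*(-½)))*12 = -4 + ((½)*(-2)*(-5/2))*12 = -4 + (5/2)*12 = -4 + 30 = 26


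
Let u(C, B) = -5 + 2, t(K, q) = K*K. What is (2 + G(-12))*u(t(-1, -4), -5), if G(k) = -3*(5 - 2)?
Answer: 21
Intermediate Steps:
t(K, q) = K**2
G(k) = -9 (G(k) = -3*3 = -9)
u(C, B) = -3
(2 + G(-12))*u(t(-1, -4), -5) = (2 - 9)*(-3) = -7*(-3) = 21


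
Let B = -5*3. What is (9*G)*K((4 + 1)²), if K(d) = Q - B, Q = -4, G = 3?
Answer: 297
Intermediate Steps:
B = -15
K(d) = 11 (K(d) = -4 - 1*(-15) = -4 + 15 = 11)
(9*G)*K((4 + 1)²) = (9*3)*11 = 27*11 = 297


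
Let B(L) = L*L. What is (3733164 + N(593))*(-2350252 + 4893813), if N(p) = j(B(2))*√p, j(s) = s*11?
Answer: 9495530357004 + 111916684*√593 ≈ 9.4983e+12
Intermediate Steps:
B(L) = L²
j(s) = 11*s
N(p) = 44*√p (N(p) = (11*2²)*√p = (11*4)*√p = 44*√p)
(3733164 + N(593))*(-2350252 + 4893813) = (3733164 + 44*√593)*(-2350252 + 4893813) = (3733164 + 44*√593)*2543561 = 9495530357004 + 111916684*√593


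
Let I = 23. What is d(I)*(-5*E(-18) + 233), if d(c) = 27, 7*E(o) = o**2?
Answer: 297/7 ≈ 42.429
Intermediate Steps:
E(o) = o**2/7
d(I)*(-5*E(-18) + 233) = 27*(-5*(-18)**2/7 + 233) = 27*(-5*324/7 + 233) = 27*(-1620/7 + 233) = 27*(11/7) = 297/7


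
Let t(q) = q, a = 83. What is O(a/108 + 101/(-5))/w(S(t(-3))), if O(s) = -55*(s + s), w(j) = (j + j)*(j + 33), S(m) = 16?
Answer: 16489/12096 ≈ 1.3632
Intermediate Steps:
w(j) = 2*j*(33 + j) (w(j) = (2*j)*(33 + j) = 2*j*(33 + j))
O(s) = -110*s
O(a/108 + 101/(-5))/w(S(t(-3))) = (-110*(83/108 + 101/(-5)))/((2*16*(33 + 16))) = (-110*(83*(1/108) + 101*(-⅕)))/((2*16*49)) = -110*(83/108 - 101/5)/1568 = -110*(-10493/540)*(1/1568) = (115423/54)*(1/1568) = 16489/12096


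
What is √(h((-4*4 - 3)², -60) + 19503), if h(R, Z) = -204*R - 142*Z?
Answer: 3*I*√5069 ≈ 213.59*I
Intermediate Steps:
√(h((-4*4 - 3)², -60) + 19503) = √((-204*(-4*4 - 3)² - 142*(-60)) + 19503) = √((-204*(-16 - 3)² + 8520) + 19503) = √((-204*(-19)² + 8520) + 19503) = √((-204*361 + 8520) + 19503) = √((-73644 + 8520) + 19503) = √(-65124 + 19503) = √(-45621) = 3*I*√5069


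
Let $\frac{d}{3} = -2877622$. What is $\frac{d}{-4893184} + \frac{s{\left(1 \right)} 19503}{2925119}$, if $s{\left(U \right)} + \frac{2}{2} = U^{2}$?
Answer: $\frac{4316433}{2446592} \approx 1.7643$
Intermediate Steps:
$d = -8632866$ ($d = 3 \left(-2877622\right) = -8632866$)
$s{\left(U \right)} = -1 + U^{2}$
$\frac{d}{-4893184} + \frac{s{\left(1 \right)} 19503}{2925119} = - \frac{8632866}{-4893184} + \frac{\left(-1 + 1^{2}\right) 19503}{2925119} = \left(-8632866\right) \left(- \frac{1}{4893184}\right) + \left(-1 + 1\right) 19503 \cdot \frac{1}{2925119} = \frac{4316433}{2446592} + 0 \cdot 19503 \cdot \frac{1}{2925119} = \frac{4316433}{2446592} + 0 \cdot \frac{1}{2925119} = \frac{4316433}{2446592} + 0 = \frac{4316433}{2446592}$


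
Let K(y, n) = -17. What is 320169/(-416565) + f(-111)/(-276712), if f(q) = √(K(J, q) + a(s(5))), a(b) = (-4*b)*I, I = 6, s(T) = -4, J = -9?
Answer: -106723/138855 - √79/276712 ≈ -0.76863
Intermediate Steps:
a(b) = -24*b (a(b) = -4*b*6 = -24*b)
f(q) = √79 (f(q) = √(-17 - 24*(-4)) = √(-17 + 96) = √79)
320169/(-416565) + f(-111)/(-276712) = 320169/(-416565) + √79/(-276712) = 320169*(-1/416565) + √79*(-1/276712) = -106723/138855 - √79/276712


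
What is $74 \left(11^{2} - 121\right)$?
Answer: $0$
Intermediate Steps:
$74 \left(11^{2} - 121\right) = 74 \left(121 - 121\right) = 74 \cdot 0 = 0$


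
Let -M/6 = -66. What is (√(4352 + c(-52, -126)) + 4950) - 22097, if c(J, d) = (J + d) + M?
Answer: -17147 + √4570 ≈ -17079.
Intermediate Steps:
M = 396 (M = -6*(-66) = 396)
c(J, d) = 396 + J + d (c(J, d) = (J + d) + 396 = 396 + J + d)
(√(4352 + c(-52, -126)) + 4950) - 22097 = (√(4352 + (396 - 52 - 126)) + 4950) - 22097 = (√(4352 + 218) + 4950) - 22097 = (√4570 + 4950) - 22097 = (4950 + √4570) - 22097 = -17147 + √4570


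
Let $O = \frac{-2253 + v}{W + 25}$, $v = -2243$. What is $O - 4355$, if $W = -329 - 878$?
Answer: $- \frac{2571557}{591} \approx -4351.2$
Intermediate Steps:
$W = -1207$
$O = \frac{2248}{591}$ ($O = \frac{-2253 - 2243}{-1207 + 25} = - \frac{4496}{-1182} = \left(-4496\right) \left(- \frac{1}{1182}\right) = \frac{2248}{591} \approx 3.8037$)
$O - 4355 = \frac{2248}{591} - 4355 = - \frac{2571557}{591}$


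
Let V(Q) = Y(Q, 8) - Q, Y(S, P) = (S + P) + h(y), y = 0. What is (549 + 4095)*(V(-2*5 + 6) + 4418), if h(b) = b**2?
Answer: 20554344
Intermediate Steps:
Y(S, P) = P + S (Y(S, P) = (S + P) + 0**2 = (P + S) + 0 = P + S)
V(Q) = 8 (V(Q) = (8 + Q) - Q = 8)
(549 + 4095)*(V(-2*5 + 6) + 4418) = (549 + 4095)*(8 + 4418) = 4644*4426 = 20554344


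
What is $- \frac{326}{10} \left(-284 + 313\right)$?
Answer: $- \frac{4727}{5} \approx -945.4$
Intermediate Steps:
$- \frac{326}{10} \left(-284 + 313\right) = \left(-326\right) \frac{1}{10} \cdot 29 = \left(- \frac{163}{5}\right) 29 = - \frac{4727}{5}$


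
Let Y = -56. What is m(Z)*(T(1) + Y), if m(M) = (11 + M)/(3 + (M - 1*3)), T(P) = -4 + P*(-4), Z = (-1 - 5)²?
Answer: -752/9 ≈ -83.556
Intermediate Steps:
Z = 36 (Z = (-6)² = 36)
T(P) = -4 - 4*P
m(M) = (11 + M)/M (m(M) = (11 + M)/(3 + (M - 3)) = (11 + M)/(3 + (-3 + M)) = (11 + M)/M)
m(Z)*(T(1) + Y) = ((11 + 36)/36)*((-4 - 4*1) - 56) = ((1/36)*47)*((-4 - 4) - 56) = 47*(-8 - 56)/36 = (47/36)*(-64) = -752/9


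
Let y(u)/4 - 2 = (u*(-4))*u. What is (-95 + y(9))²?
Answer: 1912689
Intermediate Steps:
y(u) = 8 - 16*u² (y(u) = 8 + 4*((u*(-4))*u) = 8 + 4*((-4*u)*u) = 8 + 4*(-4*u²) = 8 - 16*u²)
(-95 + y(9))² = (-95 + (8 - 16*9²))² = (-95 + (8 - 16*81))² = (-95 + (8 - 1296))² = (-95 - 1288)² = (-1383)² = 1912689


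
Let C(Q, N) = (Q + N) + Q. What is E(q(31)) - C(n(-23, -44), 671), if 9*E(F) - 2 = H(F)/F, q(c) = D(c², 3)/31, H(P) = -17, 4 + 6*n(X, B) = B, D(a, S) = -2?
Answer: -1251/2 ≈ -625.50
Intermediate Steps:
n(X, B) = -⅔ + B/6
C(Q, N) = N + 2*Q (C(Q, N) = (N + Q) + Q = N + 2*Q)
q(c) = -2/31
E(F) = 2/9 - 17/(9*F) (E(F) = 2/9 + (-17/F)/9 = 2/9 - 17/(9*F))
E(q(31)) - C(n(-23, -44), 671) = (-17 + 2*(-2/31))/(9*(-2/31)) - (671 + 2*(-⅔ + (⅙)*(-44))) = (⅑)*(-31/2)*(-17 - 4/31) - (671 + 2*(-⅔ - 22/3)) = (⅑)*(-31/2)*(-531/31) - (671 + 2*(-8)) = 59/2 - (671 - 16) = 59/2 - 1*655 = 59/2 - 655 = -1251/2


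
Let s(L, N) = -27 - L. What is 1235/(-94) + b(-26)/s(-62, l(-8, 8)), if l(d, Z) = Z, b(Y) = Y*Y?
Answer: 20319/3290 ≈ 6.1760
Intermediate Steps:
b(Y) = Y²
1235/(-94) + b(-26)/s(-62, l(-8, 8)) = 1235/(-94) + (-26)²/(-27 - 1*(-62)) = 1235*(-1/94) + 676/(-27 + 62) = -1235/94 + 676/35 = 20319/3290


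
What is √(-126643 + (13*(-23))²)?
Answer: 3*I*√4138 ≈ 192.98*I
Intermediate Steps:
√(-126643 + (13*(-23))²) = √(-126643 + (-299)²) = √(-126643 + 89401) = √(-37242) = 3*I*√4138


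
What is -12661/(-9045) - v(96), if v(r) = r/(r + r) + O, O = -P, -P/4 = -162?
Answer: 11738597/18090 ≈ 648.90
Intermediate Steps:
P = 648 (P = -4*(-162) = 648)
O = -648 (O = -1*648 = -648)
v(r) = -1295/2 (v(r) = r/(r + r) - 648 = r/((2*r)) - 648 = (1/(2*r))*r - 648 = ½ - 648 = -1295/2)
-12661/(-9045) - v(96) = -12661/(-9045) - 1*(-1295/2) = -12661*(-1/9045) + 1295/2 = 12661/9045 + 1295/2 = 11738597/18090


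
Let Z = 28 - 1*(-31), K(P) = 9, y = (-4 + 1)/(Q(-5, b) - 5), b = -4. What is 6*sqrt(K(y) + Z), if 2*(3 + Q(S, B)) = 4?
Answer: 12*sqrt(17) ≈ 49.477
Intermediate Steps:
Q(S, B) = -1 (Q(S, B) = -3 + (1/2)*4 = -3 + 2 = -1)
y = 1/2 (y = (-4 + 1)/(-1 - 5) = -3/(-6) = -3*(-1/6) = 1/2 ≈ 0.50000)
Z = 59 (Z = 28 + 31 = 59)
6*sqrt(K(y) + Z) = 6*sqrt(9 + 59) = 6*sqrt(68) = 6*(2*sqrt(17)) = 12*sqrt(17)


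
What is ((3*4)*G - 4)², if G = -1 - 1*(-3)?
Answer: 400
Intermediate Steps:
G = 2 (G = -1 + 3 = 2)
((3*4)*G - 4)² = ((3*4)*2 - 4)² = (12*2 - 4)² = (24 - 4)² = 20² = 400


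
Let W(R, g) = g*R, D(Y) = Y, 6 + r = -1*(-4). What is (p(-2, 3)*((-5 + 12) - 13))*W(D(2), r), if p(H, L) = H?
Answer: -48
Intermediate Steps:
r = -2 (r = -6 - 1*(-4) = -6 + 4 = -2)
W(R, g) = R*g
(p(-2, 3)*((-5 + 12) - 13))*W(D(2), r) = (-2*((-5 + 12) - 13))*(2*(-2)) = -2*(7 - 13)*(-4) = -2*(-6)*(-4) = 12*(-4) = -48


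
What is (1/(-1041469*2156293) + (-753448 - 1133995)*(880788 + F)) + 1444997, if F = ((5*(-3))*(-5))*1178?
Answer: -4107837403439268100588130/2245712314417 ≈ -1.8292e+12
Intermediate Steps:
F = 88350 (F = -15*(-5)*1178 = 75*1178 = 88350)
(1/(-1041469*2156293) + (-753448 - 1133995)*(880788 + F)) + 1444997 = (1/(-1041469*2156293) + (-753448 - 1133995)*(880788 + 88350)) + 1444997 = (-1/1041469*1/2156293 - 1887443*969138) + 1444997 = (-1/2245712314417 - 1829192734134) + 1444997 = -4107840648486825296209879/2245712314417 + 1444997 = -4107837403439268100588130/2245712314417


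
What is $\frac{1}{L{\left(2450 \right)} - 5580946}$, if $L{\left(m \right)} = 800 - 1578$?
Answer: $- \frac{1}{5581724} \approx -1.7916 \cdot 10^{-7}$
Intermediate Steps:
$L{\left(m \right)} = -778$ ($L{\left(m \right)} = 800 - 1578 = -778$)
$\frac{1}{L{\left(2450 \right)} - 5580946} = \frac{1}{-778 - 5580946} = \frac{1}{-5581724} = - \frac{1}{5581724}$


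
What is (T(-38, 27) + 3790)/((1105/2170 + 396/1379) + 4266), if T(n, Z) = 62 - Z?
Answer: 46718550/52114651 ≈ 0.89646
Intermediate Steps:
(T(-38, 27) + 3790)/((1105/2170 + 396/1379) + 4266) = ((62 - 1*27) + 3790)/((1105/2170 + 396/1379) + 4266) = ((62 - 27) + 3790)/((1105*(1/2170) + 396*(1/1379)) + 4266) = (35 + 3790)/((221/434 + 396/1379) + 4266) = 3825/(9727/12214 + 4266) = 3825/(52114651/12214) = 3825*(12214/52114651) = 46718550/52114651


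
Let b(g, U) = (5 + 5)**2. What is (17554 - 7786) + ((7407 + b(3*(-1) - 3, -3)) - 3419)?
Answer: 13856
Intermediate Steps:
b(g, U) = 100 (b(g, U) = 10**2 = 100)
(17554 - 7786) + ((7407 + b(3*(-1) - 3, -3)) - 3419) = (17554 - 7786) + ((7407 + 100) - 3419) = 9768 + (7507 - 3419) = 9768 + 4088 = 13856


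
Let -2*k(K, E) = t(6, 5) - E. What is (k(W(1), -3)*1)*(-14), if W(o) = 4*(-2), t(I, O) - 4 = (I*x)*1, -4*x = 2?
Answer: 28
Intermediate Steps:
x = -½ (x = -¼*2 = -½ ≈ -0.50000)
t(I, O) = 4 - I/2 (t(I, O) = 4 + (I*(-½))*1 = 4 - I/2*1 = 4 - I/2)
W(o) = -8
k(K, E) = -½ + E/2 (k(K, E) = -((4 - ½*6) - E)/2 = -((4 - 3) - E)/2 = -(1 - E)/2 = -½ + E/2)
(k(W(1), -3)*1)*(-14) = ((-½ + (½)*(-3))*1)*(-14) = ((-½ - 3/2)*1)*(-14) = -2*1*(-14) = -2*(-14) = 28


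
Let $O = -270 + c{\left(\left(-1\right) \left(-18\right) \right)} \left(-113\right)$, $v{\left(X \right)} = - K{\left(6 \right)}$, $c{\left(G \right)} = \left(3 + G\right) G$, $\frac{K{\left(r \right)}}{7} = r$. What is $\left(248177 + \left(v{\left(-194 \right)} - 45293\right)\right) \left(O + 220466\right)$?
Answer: $36000803844$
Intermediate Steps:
$K{\left(r \right)} = 7 r$
$c{\left(G \right)} = G \left(3 + G\right)$
$v{\left(X \right)} = -42$ ($v{\left(X \right)} = - 7 \cdot 6 = \left(-1\right) 42 = -42$)
$O = -42984$ ($O = -270 + \left(-1\right) \left(-18\right) \left(3 - -18\right) \left(-113\right) = -270 + 18 \left(3 + 18\right) \left(-113\right) = -270 + 18 \cdot 21 \left(-113\right) = -270 + 378 \left(-113\right) = -270 - 42714 = -42984$)
$\left(248177 + \left(v{\left(-194 \right)} - 45293\right)\right) \left(O + 220466\right) = \left(248177 - 45335\right) \left(-42984 + 220466\right) = \left(248177 - 45335\right) 177482 = 202842 \cdot 177482 = 36000803844$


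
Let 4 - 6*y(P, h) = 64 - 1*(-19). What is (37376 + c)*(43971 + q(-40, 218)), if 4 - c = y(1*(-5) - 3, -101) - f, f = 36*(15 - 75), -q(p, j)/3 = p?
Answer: 3106931103/2 ≈ 1.5535e+9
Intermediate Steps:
q(p, j) = -3*p
y(P, h) = -79/6 (y(P, h) = ⅔ - (64 - 1*(-19))/6 = ⅔ - (64 + 19)/6 = ⅔ - ⅙*83 = ⅔ - 83/6 = -79/6)
f = -2160 (f = 36*(-60) = -2160)
c = -12857/6 (c = 4 - (-79/6 - 1*(-2160)) = 4 - (-79/6 + 2160) = 4 - 1*12881/6 = 4 - 12881/6 = -12857/6 ≈ -2142.8)
(37376 + c)*(43971 + q(-40, 218)) = (37376 - 12857/6)*(43971 - 3*(-40)) = 211399*(43971 + 120)/6 = (211399/6)*44091 = 3106931103/2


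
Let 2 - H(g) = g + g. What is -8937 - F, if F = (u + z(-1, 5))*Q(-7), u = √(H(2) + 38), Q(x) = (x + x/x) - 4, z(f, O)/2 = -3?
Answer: -8937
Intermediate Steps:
H(g) = 2 - 2*g (H(g) = 2 - (g + g) = 2 - 2*g)
z(f, O) = -6 (z(f, O) = 2*(-3) = -6)
Q(x) = -3 + x (Q(x) = (x + 1) - 4 = (1 + x) - 4 = -3 + x)
u = 6 (u = √((2 - 2*2) + 38) = √((2 - 4) + 38) = √(-2 + 38) = √36 = 6)
F = 0 (F = (6 - 6)*(-3 - 7) = 0*(-10) = 0)
-8937 - F = -8937 - 1*0 = -8937 + 0 = -8937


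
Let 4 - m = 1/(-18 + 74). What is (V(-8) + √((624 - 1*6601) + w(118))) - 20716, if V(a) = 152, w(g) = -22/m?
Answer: -20564 + I*√297504969/223 ≈ -20564.0 + 77.347*I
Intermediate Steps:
m = 223/56 (m = 4 - 1/(-18 + 74) = 4 - 1/56 = 223/56 ≈ 3.9821)
w(g) = -1232/223 (w(g) = -22/223/56 = -22*56/223 = -1232/223)
(V(-8) + √((624 - 1*6601) + w(118))) - 20716 = (152 + √((624 - 1*6601) - 1232/223)) - 20716 = (152 + √((624 - 6601) - 1232/223)) - 20716 = (152 + √(-5977 - 1232/223)) - 20716 = (152 + √(-1334103/223)) - 20716 = (152 + I*√297504969/223) - 20716 = -20564 + I*√297504969/223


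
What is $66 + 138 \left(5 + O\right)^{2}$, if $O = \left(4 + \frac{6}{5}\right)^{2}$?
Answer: $\frac{88582188}{625} \approx 1.4173 \cdot 10^{5}$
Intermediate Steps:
$O = \frac{676}{25}$ ($O = \left(4 + 6 \cdot \frac{1}{5}\right)^{2} = \left(4 + \frac{6}{5}\right)^{2} = \left(\frac{26}{5}\right)^{2} = \frac{676}{25} \approx 27.04$)
$66 + 138 \left(5 + O\right)^{2} = 66 + 138 \left(5 + \frac{676}{25}\right)^{2} = 66 + 138 \left(\frac{801}{25}\right)^{2} = 66 + 138 \cdot \frac{641601}{625} = 66 + \frac{88540938}{625} = \frac{88582188}{625}$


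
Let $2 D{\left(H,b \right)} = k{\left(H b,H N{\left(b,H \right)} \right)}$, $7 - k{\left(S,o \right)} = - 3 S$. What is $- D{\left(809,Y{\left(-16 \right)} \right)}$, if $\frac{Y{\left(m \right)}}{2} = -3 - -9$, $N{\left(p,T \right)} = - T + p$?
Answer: $- \frac{29131}{2} \approx -14566.0$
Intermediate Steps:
$N{\left(p,T \right)} = p - T$
$k{\left(S,o \right)} = 7 + 3 S$ ($k{\left(S,o \right)} = 7 - - 3 S = 7 + 3 S$)
$Y{\left(m \right)} = 12$ ($Y{\left(m \right)} = 2 \left(-3 - -9\right) = 2 \left(-3 + 9\right) = 2 \cdot 6 = 12$)
$D{\left(H,b \right)} = \frac{7}{2} + \frac{3 H b}{2}$ ($D{\left(H,b \right)} = \frac{7 + 3 H b}{2} = \frac{7}{2} + \frac{3 H b}{2}$)
$- D{\left(809,Y{\left(-16 \right)} \right)} = - (\frac{7}{2} + \frac{3}{2} \cdot 809 \cdot 12) = - (\frac{7}{2} + 14562) = \left(-1\right) \frac{29131}{2} = - \frac{29131}{2}$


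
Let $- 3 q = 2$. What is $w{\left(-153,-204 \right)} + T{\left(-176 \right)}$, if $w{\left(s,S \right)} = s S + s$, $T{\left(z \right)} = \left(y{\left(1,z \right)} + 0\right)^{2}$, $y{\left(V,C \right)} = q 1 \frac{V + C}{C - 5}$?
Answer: $\frac{9157837591}{294849} \approx 31059.0$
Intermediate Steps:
$q = - \frac{2}{3}$ ($q = \left(- \frac{1}{3}\right) 2 = - \frac{2}{3} \approx -0.66667$)
$y{\left(V,C \right)} = - \frac{2 \left(C + V\right)}{3 \left(-5 + C\right)}$ ($y{\left(V,C \right)} = \left(- \frac{2}{3}\right) 1 \frac{V + C}{C - 5} = - \frac{2 \frac{C + V}{-5 + C}}{3} = - \frac{2 \left(C + V\right)}{3 \left(-5 + C\right)}$)
$T{\left(z \right)} = \frac{4 \left(-1 - z\right)^{2}}{9 \left(-5 + z\right)^{2}}$ ($T{\left(z \right)} = \left(\frac{2 \left(- z - 1\right)}{3 \left(-5 + z\right)} + 0\right)^{2} = \left(\frac{2 \left(-1 - z\right)}{3 \left(-5 + z\right)} + 0\right)^{2} = \left(\frac{2 \left(-1 - z\right)}{3 \left(-5 + z\right)}\right)^{2} = \frac{4 \left(-1 - z\right)^{2}}{9 \left(-5 + z\right)^{2}}$)
$w{\left(s,S \right)} = s + S s$ ($w{\left(s,S \right)} = S s + s = s + S s$)
$w{\left(-153,-204 \right)} + T{\left(-176 \right)} = - 153 \left(1 - 204\right) + \frac{4 \left(1 - 176\right)^{2}}{9 \left(-5 - 176\right)^{2}} = \left(-153\right) \left(-203\right) + \frac{4 \left(-175\right)^{2}}{9 \cdot 32761} = 31059 + \frac{4}{9} \cdot 30625 \cdot \frac{1}{32761} = 31059 + \frac{122500}{294849} = \frac{9157837591}{294849}$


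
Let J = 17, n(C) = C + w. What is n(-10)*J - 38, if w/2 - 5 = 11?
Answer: 336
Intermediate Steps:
w = 32 (w = 10 + 2*11 = 10 + 22 = 32)
n(C) = 32 + C (n(C) = C + 32 = 32 + C)
n(-10)*J - 38 = (32 - 10)*17 - 38 = 22*17 - 38 = 374 - 38 = 336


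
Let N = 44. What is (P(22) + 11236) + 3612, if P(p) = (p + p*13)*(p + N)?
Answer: 35176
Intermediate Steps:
P(p) = 14*p*(44 + p) (P(p) = (p + p*13)*(p + 44) = (p + 13*p)*(44 + p) = (14*p)*(44 + p) = 14*p*(44 + p))
(P(22) + 11236) + 3612 = (14*22*(44 + 22) + 11236) + 3612 = (14*22*66 + 11236) + 3612 = (20328 + 11236) + 3612 = 31564 + 3612 = 35176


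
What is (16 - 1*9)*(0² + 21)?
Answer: 147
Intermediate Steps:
(16 - 1*9)*(0² + 21) = (16 - 9)*(0 + 21) = 7*21 = 147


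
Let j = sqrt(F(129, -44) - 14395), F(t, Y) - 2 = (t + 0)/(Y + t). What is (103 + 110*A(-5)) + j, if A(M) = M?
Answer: -447 + 2*I*sqrt(25994615)/85 ≈ -447.0 + 119.96*I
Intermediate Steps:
F(t, Y) = 2 + t/(Y + t) (F(t, Y) = 2 + (t + 0)/(Y + t) = 2 + t/(Y + t))
j = 2*I*sqrt(25994615)/85 (j = sqrt((2*(-44) + 3*129)/(-44 + 129) - 14395) = sqrt((-88 + 387)/85 - 14395) = sqrt((1/85)*299 - 14395) = sqrt(299/85 - 14395) = sqrt(-1223276/85) = 2*I*sqrt(25994615)/85 ≈ 119.96*I)
(103 + 110*A(-5)) + j = (103 + 110*(-5)) + 2*I*sqrt(25994615)/85 = (103 - 550) + 2*I*sqrt(25994615)/85 = -447 + 2*I*sqrt(25994615)/85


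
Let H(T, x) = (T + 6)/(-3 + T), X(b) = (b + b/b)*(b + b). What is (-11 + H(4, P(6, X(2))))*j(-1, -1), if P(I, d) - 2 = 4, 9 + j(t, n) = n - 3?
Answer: 13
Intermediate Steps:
j(t, n) = -12 + n (j(t, n) = -9 + (n - 3) = -9 + (-3 + n) = -12 + n)
X(b) = 2*b*(1 + b) (X(b) = (b + 1)*(2*b) = (1 + b)*(2*b) = 2*b*(1 + b))
P(I, d) = 6 (P(I, d) = 2 + 4 = 6)
H(T, x) = (6 + T)/(-3 + T)
(-11 + H(4, P(6, X(2))))*j(-1, -1) = (-11 + (6 + 4)/(-3 + 4))*(-12 - 1) = (-11 + 10/1)*(-13) = (-11 + 1*10)*(-13) = (-11 + 10)*(-13) = -1*(-13) = 13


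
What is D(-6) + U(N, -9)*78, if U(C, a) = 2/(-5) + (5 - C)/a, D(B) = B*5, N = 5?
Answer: -306/5 ≈ -61.200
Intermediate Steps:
D(B) = 5*B
U(C, a) = -2/5 + (5 - C)/a (U(C, a) = 2*(-1/5) + (5 - C)/a = -2/5 + (5 - C)/a)
D(-6) + U(N, -9)*78 = 5*(-6) + ((5 - 1*5 - 2/5*(-9))/(-9))*78 = -30 - (5 - 5 + 18/5)/9*78 = -30 - 1/9*18/5*78 = -30 - 2/5*78 = -30 - 156/5 = -306/5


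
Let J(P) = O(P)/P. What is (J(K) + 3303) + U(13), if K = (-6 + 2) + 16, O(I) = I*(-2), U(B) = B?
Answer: 3314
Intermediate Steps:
O(I) = -2*I
K = 12 (K = -4 + 16 = 12)
J(P) = -2 (J(P) = (-2*P)/P = -2)
(J(K) + 3303) + U(13) = (-2 + 3303) + 13 = 3301 + 13 = 3314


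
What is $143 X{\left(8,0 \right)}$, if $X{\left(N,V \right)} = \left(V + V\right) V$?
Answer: $0$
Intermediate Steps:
$X{\left(N,V \right)} = 2 V^{2}$ ($X{\left(N,V \right)} = 2 V V = 2 V^{2}$)
$143 X{\left(8,0 \right)} = 143 \cdot 2 \cdot 0^{2} = 143 \cdot 2 \cdot 0 = 143 \cdot 0 = 0$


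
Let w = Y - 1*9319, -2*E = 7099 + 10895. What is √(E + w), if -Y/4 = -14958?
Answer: 2*√10379 ≈ 203.75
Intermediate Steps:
Y = 59832 (Y = -4*(-14958) = 59832)
E = -8997 (E = -(7099 + 10895)/2 = -½*17994 = -8997)
w = 50513 (w = 59832 - 1*9319 = 59832 - 9319 = 50513)
√(E + w) = √(-8997 + 50513) = √41516 = 2*√10379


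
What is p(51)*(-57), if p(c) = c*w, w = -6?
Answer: 17442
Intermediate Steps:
p(c) = -6*c (p(c) = c*(-6) = -6*c)
p(51)*(-57) = -6*51*(-57) = -306*(-57) = 17442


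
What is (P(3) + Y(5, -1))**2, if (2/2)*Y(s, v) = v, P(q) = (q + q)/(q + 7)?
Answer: 4/25 ≈ 0.16000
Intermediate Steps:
P(q) = 2*q/(7 + q) (P(q) = (2*q)/(7 + q) = 2*q/(7 + q))
Y(s, v) = v
(P(3) + Y(5, -1))**2 = (2*3/(7 + 3) - 1)**2 = (2*3/10 - 1)**2 = (2*3*(1/10) - 1)**2 = (3/5 - 1)**2 = (-2/5)**2 = 4/25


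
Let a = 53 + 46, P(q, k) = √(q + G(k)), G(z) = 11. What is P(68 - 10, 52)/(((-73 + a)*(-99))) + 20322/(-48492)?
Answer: -1129/2694 - √69/2574 ≈ -0.42231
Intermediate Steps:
P(q, k) = √(11 + q) (P(q, k) = √(q + 11) = √(11 + q))
a = 99
P(68 - 10, 52)/(((-73 + a)*(-99))) + 20322/(-48492) = √(11 + (68 - 10))/(((-73 + 99)*(-99))) + 20322/(-48492) = √(11 + 58)/((26*(-99))) + 20322*(-1/48492) = √69/(-2574) - 1129/2694 = √69*(-1/2574) - 1129/2694 = -√69/2574 - 1129/2694 = -1129/2694 - √69/2574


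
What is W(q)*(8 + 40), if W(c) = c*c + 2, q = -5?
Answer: 1296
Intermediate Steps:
W(c) = 2 + c**2 (W(c) = c**2 + 2 = 2 + c**2)
W(q)*(8 + 40) = (2 + (-5)**2)*(8 + 40) = (2 + 25)*48 = 27*48 = 1296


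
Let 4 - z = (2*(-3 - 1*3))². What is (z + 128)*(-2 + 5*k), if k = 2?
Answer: -96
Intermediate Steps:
z = -140 (z = 4 - (2*(-3 - 1*3))² = 4 - (2*(-3 - 3))² = 4 - (2*(-6))² = 4 - 1*(-12)² = 4 - 1*144 = 4 - 144 = -140)
(z + 128)*(-2 + 5*k) = (-140 + 128)*(-2 + 5*2) = -12*(-2 + 10) = -12*8 = -96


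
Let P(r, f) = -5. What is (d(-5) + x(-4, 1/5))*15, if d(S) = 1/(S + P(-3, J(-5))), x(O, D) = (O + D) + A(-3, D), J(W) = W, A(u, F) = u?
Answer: -207/2 ≈ -103.50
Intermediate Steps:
x(O, D) = -3 + D + O (x(O, D) = (O + D) - 3 = (D + O) - 3 = -3 + D + O)
d(S) = 1/(-5 + S) (d(S) = 1/(S - 5) = 1/(-5 + S))
(d(-5) + x(-4, 1/5))*15 = (1/(-5 - 5) + (-3 + 1/5 - 4))*15 = (1/(-10) + (-3 + ⅕ - 4))*15 = (-⅒ - 34/5)*15 = -69/10*15 = -207/2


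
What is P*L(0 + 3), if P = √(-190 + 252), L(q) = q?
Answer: 3*√62 ≈ 23.622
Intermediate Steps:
P = √62 ≈ 7.8740
P*L(0 + 3) = √62*(0 + 3) = √62*3 = 3*√62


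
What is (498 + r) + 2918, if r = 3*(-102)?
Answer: 3110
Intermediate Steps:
r = -306
(498 + r) + 2918 = (498 - 306) + 2918 = 192 + 2918 = 3110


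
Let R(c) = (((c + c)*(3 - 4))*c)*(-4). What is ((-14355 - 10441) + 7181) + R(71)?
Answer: 22713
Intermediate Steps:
R(c) = 8*c² (R(c) = (((2*c)*(-1))*c)*(-4) = ((-2*c)*c)*(-4) = -2*c²*(-4) = 8*c²)
((-14355 - 10441) + 7181) + R(71) = ((-14355 - 10441) + 7181) + 8*71² = (-24796 + 7181) + 8*5041 = -17615 + 40328 = 22713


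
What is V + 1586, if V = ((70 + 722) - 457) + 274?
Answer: 2195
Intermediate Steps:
V = 609 (V = (792 - 457) + 274 = 335 + 274 = 609)
V + 1586 = 609 + 1586 = 2195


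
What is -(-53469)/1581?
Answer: 17823/527 ≈ 33.820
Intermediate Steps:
-(-53469)/1581 = -9*(-5941/1581) = 17823/527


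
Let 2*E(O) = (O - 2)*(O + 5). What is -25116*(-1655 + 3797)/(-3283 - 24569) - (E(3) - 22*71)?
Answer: 8099324/2321 ≈ 3489.6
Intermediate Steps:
E(O) = (-2 + O)*(5 + O)/2 (E(O) = ((O - 2)*(O + 5))/2 = ((-2 + O)*(5 + O))/2 = (-2 + O)*(5 + O)/2)
-25116*(-1655 + 3797)/(-3283 - 24569) - (E(3) - 22*71) = -25116*(-1655 + 3797)/(-3283 - 24569) - ((-5 + (1/2)*3**2 + (3/2)*3) - 22*71) = -25116/((-27852/2142)) - ((-5 + (1/2)*9 + 9/2) - 1562) = -25116/((-27852*1/2142)) - ((-5 + 9/2 + 9/2) - 1562) = -25116/(-4642/357) - (4 - 1562) = -25116*(-357/4642) - 1*(-1558) = 4483206/2321 + 1558 = 8099324/2321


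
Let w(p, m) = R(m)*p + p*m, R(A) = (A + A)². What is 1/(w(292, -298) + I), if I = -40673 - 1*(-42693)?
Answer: 1/103638076 ≈ 9.6490e-9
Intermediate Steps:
I = 2020 (I = -40673 + 42693 = 2020)
R(A) = 4*A² (R(A) = (2*A)² = 4*A²)
w(p, m) = m*p + 4*p*m² (w(p, m) = (4*m²)*p + p*m = 4*p*m² + m*p = m*p + 4*p*m²)
1/(w(292, -298) + I) = 1/(-298*292*(1 + 4*(-298)) + 2020) = 1/(-298*292*(1 - 1192) + 2020) = 1/(-298*292*(-1191) + 2020) = 1/(103636056 + 2020) = 1/103638076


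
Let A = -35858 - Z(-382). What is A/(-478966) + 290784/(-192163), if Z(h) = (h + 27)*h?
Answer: -53162922030/46019771729 ≈ -1.1552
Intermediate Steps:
Z(h) = h*(27 + h) (Z(h) = (27 + h)*h = h*(27 + h))
A = -171468 (A = -35858 - (-382)*(27 - 382) = -35858 - (-382)*(-355) = -35858 - 1*135610 = -35858 - 135610 = -171468)
A/(-478966) + 290784/(-192163) = -171468/(-478966) + 290784/(-192163) = -171468*(-1/478966) + 290784*(-1/192163) = 85734/239483 - 290784/192163 = -53162922030/46019771729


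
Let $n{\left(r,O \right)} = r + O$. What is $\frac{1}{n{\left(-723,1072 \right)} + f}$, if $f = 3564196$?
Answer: $\frac{1}{3564545} \approx 2.8054 \cdot 10^{-7}$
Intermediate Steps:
$n{\left(r,O \right)} = O + r$
$\frac{1}{n{\left(-723,1072 \right)} + f} = \frac{1}{\left(1072 - 723\right) + 3564196} = \frac{1}{349 + 3564196} = \frac{1}{3564545}$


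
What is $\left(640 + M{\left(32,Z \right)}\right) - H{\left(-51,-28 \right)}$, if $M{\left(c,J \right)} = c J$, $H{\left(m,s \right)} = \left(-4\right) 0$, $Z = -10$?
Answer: $320$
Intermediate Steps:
$H{\left(m,s \right)} = 0$
$M{\left(c,J \right)} = J c$
$\left(640 + M{\left(32,Z \right)}\right) - H{\left(-51,-28 \right)} = \left(640 - 320\right) - 0 = \left(640 - 320\right) + 0 = 320 + 0 = 320$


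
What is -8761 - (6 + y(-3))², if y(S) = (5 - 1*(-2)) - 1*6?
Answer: -8810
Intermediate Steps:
y(S) = 1 (y(S) = (5 + 2) - 6 = 7 - 6 = 1)
-8761 - (6 + y(-3))² = -8761 - (6 + 1)² = -8761 - 1*7² = -8761 - 1*49 = -8761 - 49 = -8810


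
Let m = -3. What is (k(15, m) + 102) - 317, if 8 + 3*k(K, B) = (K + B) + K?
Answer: -626/3 ≈ -208.67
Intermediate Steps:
k(K, B) = -8/3 + B/3 + 2*K/3 (k(K, B) = -8/3 + ((K + B) + K)/3 = -8/3 + ((B + K) + K)/3 = -8/3 + (B + 2*K)/3 = -8/3 + (B/3 + 2*K/3) = -8/3 + B/3 + 2*K/3)
(k(15, m) + 102) - 317 = ((-8/3 + (⅓)*(-3) + (⅔)*15) + 102) - 317 = ((-8/3 - 1 + 10) + 102) - 317 = (19/3 + 102) - 317 = 325/3 - 317 = -626/3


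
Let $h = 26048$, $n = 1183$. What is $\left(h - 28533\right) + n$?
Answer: $-1302$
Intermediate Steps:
$\left(h - 28533\right) + n = \left(26048 - 28533\right) + 1183 = -2485 + 1183 = -1302$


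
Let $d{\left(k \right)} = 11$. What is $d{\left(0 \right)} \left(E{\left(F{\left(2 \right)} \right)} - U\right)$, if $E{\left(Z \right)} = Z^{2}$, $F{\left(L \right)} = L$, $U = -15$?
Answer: $209$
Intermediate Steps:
$d{\left(0 \right)} \left(E{\left(F{\left(2 \right)} \right)} - U\right) = 11 \left(2^{2} - -15\right) = 11 \left(4 + 15\right) = 11 \cdot 19 = 209$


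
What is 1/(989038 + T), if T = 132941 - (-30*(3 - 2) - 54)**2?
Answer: 1/1114923 ≈ 8.9692e-7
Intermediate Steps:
T = 125885 (T = 132941 - (-30*1 - 54)**2 = 132941 - (-30 - 54)**2 = 132941 - 1*(-84)**2 = 132941 - 1*7056 = 132941 - 7056 = 125885)
1/(989038 + T) = 1/(989038 + 125885) = 1/1114923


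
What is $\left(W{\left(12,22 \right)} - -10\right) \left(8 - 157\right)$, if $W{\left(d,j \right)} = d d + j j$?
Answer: $-95062$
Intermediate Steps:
$W{\left(d,j \right)} = d^{2} + j^{2}$
$\left(W{\left(12,22 \right)} - -10\right) \left(8 - 157\right) = \left(\left(12^{2} + 22^{2}\right) - -10\right) \left(8 - 157\right) = \left(\left(144 + 484\right) + 10\right) \left(-149\right) = \left(628 + 10\right) \left(-149\right) = 638 \left(-149\right) = -95062$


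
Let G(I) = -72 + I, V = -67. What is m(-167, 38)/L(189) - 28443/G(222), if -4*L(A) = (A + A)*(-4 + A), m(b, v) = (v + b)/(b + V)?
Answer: -2585725117/13636350 ≈ -189.62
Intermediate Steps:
m(b, v) = (b + v)/(-67 + b) (m(b, v) = (v + b)/(b - 67) = (b + v)/(-67 + b))
L(A) = -A*(-4 + A)/2 (L(A) = -(A + A)*(-4 + A)/4 = -2*A*(-4 + A)/4 = -A*(-4 + A)/2)
m(-167, 38)/L(189) - 28443/G(222) = ((-167 + 38)/(-67 - 167))/(((½)*189*(4 - 1*189))) - 28443/(-72 + 222) = (-129/(-234))/(((½)*189*(4 - 189))) - 28443/150 = (-1/234*(-129))/(((½)*189*(-185))) - 28443*1/150 = 43/(78*(-34965/2)) - 9481/50 = (43/78)*(-2/34965) - 9481/50 = -43/1363635 - 9481/50 = -2585725117/13636350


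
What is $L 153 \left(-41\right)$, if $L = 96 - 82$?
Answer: $-87822$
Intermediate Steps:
$L = 14$
$L 153 \left(-41\right) = 14 \cdot 153 \left(-41\right) = 2142 \left(-41\right) = -87822$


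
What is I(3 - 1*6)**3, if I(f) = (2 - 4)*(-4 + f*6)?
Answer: 85184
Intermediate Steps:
I(f) = 8 - 12*f (I(f) = -2*(-4 + 6*f) = 8 - 12*f)
I(3 - 1*6)**3 = (8 - 12*(3 - 1*6))**3 = (8 - 12*(3 - 6))**3 = (8 - 12*(-3))**3 = (8 + 36)**3 = 44**3 = 85184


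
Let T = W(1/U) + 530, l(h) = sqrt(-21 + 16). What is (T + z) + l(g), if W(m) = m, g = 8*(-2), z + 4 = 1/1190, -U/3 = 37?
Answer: 69478261/132090 + I*sqrt(5) ≈ 525.99 + 2.2361*I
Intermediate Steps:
U = -111 (U = -3*37 = -111)
z = -4759/1190 (z = -4 + 1/1190 = -4759/1190 ≈ -3.9992)
g = -16
l(h) = I*sqrt(5) (l(h) = sqrt(-5) = I*sqrt(5))
T = 58829/111 (T = 1/(-111) + 530 = -1/111 + 530 = 58829/111 ≈ 529.99)
(T + z) + l(g) = (58829/111 - 4759/1190) + I*sqrt(5) = 69478261/132090 + I*sqrt(5)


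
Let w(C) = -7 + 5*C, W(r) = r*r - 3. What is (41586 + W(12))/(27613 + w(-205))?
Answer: 41727/26581 ≈ 1.5698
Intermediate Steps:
W(r) = -3 + r**2 (W(r) = r**2 - 3 = -3 + r**2)
(41586 + W(12))/(27613 + w(-205)) = (41586 + (-3 + 12**2))/(27613 + (-7 + 5*(-205))) = (41586 + (-3 + 144))/(27613 + (-7 - 1025)) = (41586 + 141)/(27613 - 1032) = 41727/26581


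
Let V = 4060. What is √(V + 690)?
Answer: 5*√190 ≈ 68.920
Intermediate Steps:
√(V + 690) = √(4060 + 690) = √4750 = 5*√190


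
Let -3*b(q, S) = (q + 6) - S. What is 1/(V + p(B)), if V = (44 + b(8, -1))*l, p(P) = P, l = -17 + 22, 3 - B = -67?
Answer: 1/265 ≈ 0.0037736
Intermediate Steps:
b(q, S) = -2 - q/3 + S/3 (b(q, S) = -((q + 6) - S)/3 = -((6 + q) - S)/3 = -(6 + q - S)/3 = -2 - q/3 + S/3)
B = 70 (B = 3 - 1*(-67) = 3 + 67 = 70)
l = 5
V = 195 (V = (44 + (-2 - ⅓*8 + (⅓)*(-1)))*5 = (44 + (-2 - 8/3 - ⅓))*5 = (44 - 5)*5 = 39*5 = 195)
1/(V + p(B)) = 1/(195 + 70) = 1/265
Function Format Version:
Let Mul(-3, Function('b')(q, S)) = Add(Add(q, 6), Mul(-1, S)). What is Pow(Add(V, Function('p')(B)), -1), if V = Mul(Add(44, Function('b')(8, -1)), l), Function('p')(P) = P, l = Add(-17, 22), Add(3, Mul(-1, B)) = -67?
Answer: Rational(1, 265) ≈ 0.0037736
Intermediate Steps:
Function('b')(q, S) = Add(-2, Mul(Rational(-1, 3), q), Mul(Rational(1, 3), S)) (Function('b')(q, S) = Mul(Rational(-1, 3), Add(Add(q, 6), Mul(-1, S))) = Mul(Rational(-1, 3), Add(Add(6, q), Mul(-1, S))) = Mul(Rational(-1, 3), Add(6, q, Mul(-1, S))) = Add(-2, Mul(Rational(-1, 3), q), Mul(Rational(1, 3), S)))
B = 70 (B = Add(3, Mul(-1, -67)) = Add(3, 67) = 70)
l = 5
V = 195 (V = Mul(Add(44, Add(-2, Mul(Rational(-1, 3), 8), Mul(Rational(1, 3), -1))), 5) = Mul(Add(44, Add(-2, Rational(-8, 3), Rational(-1, 3))), 5) = Mul(Add(44, -5), 5) = Mul(39, 5) = 195)
Pow(Add(V, Function('p')(B)), -1) = Pow(Add(195, 70), -1) = Pow(265, -1) = Rational(1, 265)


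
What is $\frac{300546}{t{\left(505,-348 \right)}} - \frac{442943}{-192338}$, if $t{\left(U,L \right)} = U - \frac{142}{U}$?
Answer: $\frac{9768379665803}{16341228818} \approx 597.78$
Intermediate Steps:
$t{\left(U,L \right)} = U - \frac{142}{U}$
$\frac{300546}{t{\left(505,-348 \right)}} - \frac{442943}{-192338} = \frac{300546}{505 - \frac{142}{505}} - \frac{442943}{-192338} = \frac{300546}{505 - \frac{142}{505}} - - \frac{442943}{192338} = \frac{300546}{505 - \frac{142}{505}} + \frac{442943}{192338} = \frac{300546}{\frac{254883}{505}} + \frac{442943}{192338} = 300546 \cdot \frac{505}{254883} + \frac{442943}{192338} = \frac{50591910}{84961} + \frac{442943}{192338} = \frac{9768379665803}{16341228818}$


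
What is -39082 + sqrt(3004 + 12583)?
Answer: -39082 + sqrt(15587) ≈ -38957.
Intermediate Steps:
-39082 + sqrt(3004 + 12583) = -39082 + sqrt(15587)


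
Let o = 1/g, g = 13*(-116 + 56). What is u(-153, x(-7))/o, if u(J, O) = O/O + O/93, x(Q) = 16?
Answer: -28340/31 ≈ -914.19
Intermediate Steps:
g = -780 (g = 13*(-60) = -780)
u(J, O) = 1 + O/93 (u(J, O) = 1 + O*(1/93) = 1 + O/93)
o = -1/780 (o = 1/(-780) = -1/780 ≈ -0.0012821)
u(-153, x(-7))/o = (1 + (1/93)*16)/(-1/780) = (1 + 16/93)*(-780) = (109/93)*(-780) = -28340/31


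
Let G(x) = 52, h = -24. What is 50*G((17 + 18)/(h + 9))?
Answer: 2600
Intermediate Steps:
50*G((17 + 18)/(h + 9)) = 50*52 = 2600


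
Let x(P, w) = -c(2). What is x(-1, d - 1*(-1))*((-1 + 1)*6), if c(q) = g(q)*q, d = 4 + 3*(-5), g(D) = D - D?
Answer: 0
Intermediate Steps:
g(D) = 0
d = -11 (d = 4 - 15 = -11)
c(q) = 0 (c(q) = 0*q = 0)
x(P, w) = 0 (x(P, w) = -1*0 = 0)
x(-1, d - 1*(-1))*((-1 + 1)*6) = 0*((-1 + 1)*6) = 0*(0*6) = 0*0 = 0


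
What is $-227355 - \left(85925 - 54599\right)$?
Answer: $-258681$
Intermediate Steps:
$-227355 - \left(85925 - 54599\right) = -227355 - 31326 = -258681$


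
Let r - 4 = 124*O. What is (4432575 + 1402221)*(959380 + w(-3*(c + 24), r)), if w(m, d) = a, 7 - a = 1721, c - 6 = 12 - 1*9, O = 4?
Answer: 5587785746136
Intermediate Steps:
c = 9 (c = 6 + (12 - 1*9) = 6 + (12 - 9) = 6 + 3 = 9)
r = 500 (r = 4 + 124*4 = 4 + 496 = 500)
a = -1714 (a = 7 - 1*1721 = 7 - 1721 = -1714)
w(m, d) = -1714
(4432575 + 1402221)*(959380 + w(-3*(c + 24), r)) = (4432575 + 1402221)*(959380 - 1714) = 5834796*957666 = 5587785746136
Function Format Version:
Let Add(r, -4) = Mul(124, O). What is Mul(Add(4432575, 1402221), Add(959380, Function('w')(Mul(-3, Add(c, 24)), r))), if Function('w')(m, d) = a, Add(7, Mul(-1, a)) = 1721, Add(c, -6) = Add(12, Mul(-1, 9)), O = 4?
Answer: 5587785746136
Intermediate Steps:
c = 9 (c = Add(6, Add(12, Mul(-1, 9))) = Add(6, Add(12, -9)) = Add(6, 3) = 9)
r = 500 (r = Add(4, Mul(124, 4)) = Add(4, 496) = 500)
a = -1714 (a = Add(7, Mul(-1, 1721)) = Add(7, -1721) = -1714)
Function('w')(m, d) = -1714
Mul(Add(4432575, 1402221), Add(959380, Function('w')(Mul(-3, Add(c, 24)), r))) = Mul(Add(4432575, 1402221), Add(959380, -1714)) = Mul(5834796, 957666) = 5587785746136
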